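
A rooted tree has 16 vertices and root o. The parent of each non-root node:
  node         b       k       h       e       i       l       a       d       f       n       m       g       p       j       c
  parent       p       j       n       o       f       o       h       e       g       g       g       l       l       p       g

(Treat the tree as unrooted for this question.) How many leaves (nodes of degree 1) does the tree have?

Degree-1 nodes: a, b, c, d, i, k, m — 7 of them.

7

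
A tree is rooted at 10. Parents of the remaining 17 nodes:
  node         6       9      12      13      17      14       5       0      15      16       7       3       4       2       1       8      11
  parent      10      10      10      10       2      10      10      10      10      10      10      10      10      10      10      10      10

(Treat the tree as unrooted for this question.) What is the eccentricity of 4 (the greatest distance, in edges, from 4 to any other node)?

The node farthest from 4 is 17, via 4 – 10 – 2 – 17 — 3 edges.

3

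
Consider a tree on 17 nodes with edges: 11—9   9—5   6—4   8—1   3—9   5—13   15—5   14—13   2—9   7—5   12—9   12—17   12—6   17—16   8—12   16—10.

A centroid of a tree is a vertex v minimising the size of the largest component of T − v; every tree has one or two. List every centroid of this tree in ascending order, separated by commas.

If 9 is removed the pieces have sizes 8, 5, 1, 1, 1, all ≤ ⌊17/2⌋ = 8.
No neighbour of 9 does as well, so 9 is the unique centroid.

9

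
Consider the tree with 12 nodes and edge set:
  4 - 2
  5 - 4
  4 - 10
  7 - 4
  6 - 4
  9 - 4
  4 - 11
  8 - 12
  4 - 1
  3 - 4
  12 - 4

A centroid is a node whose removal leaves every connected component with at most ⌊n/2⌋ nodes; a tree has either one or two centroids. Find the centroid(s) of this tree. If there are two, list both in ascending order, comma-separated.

Removing 4 splits the tree into components of sizes 2, 1, 1, 1, 1, 1, 1, 1, 1, 1; the largest is 2 ≤ ⌊12/2⌋ = 6.
No neighbour of 4 does as well, so 4 is the unique centroid.

4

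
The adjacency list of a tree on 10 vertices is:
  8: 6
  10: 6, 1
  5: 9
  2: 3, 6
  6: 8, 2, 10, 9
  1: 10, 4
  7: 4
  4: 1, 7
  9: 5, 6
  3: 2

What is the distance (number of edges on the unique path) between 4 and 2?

4

4 - 1 - 10 - 6 - 2: 4 edges.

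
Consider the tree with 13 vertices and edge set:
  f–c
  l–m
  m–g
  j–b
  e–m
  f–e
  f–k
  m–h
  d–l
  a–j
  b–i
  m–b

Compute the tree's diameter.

A longest path is c – f – e – m – b – j – a, with 6 edges.

6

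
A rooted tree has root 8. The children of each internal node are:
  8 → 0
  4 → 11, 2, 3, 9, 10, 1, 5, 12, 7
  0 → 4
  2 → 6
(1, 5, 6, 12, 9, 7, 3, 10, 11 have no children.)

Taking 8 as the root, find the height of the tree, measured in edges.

The longest root-to-leaf path is 8 – 0 – 4 – 2 – 6 (4 edges).

4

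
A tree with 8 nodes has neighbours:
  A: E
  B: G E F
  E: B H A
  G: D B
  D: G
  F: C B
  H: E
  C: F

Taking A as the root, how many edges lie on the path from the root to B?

2

Path from A to B: A – E – B, which has 2 edges.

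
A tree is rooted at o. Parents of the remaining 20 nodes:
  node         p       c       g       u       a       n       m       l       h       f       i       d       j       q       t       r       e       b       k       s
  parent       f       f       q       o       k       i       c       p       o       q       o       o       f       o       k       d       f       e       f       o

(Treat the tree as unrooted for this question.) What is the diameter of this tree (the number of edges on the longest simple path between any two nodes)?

BFS from r reaches b last, at distance 6; BFS from b confirms no node is farther.
Path: r – d – o – q – f – e – b.

6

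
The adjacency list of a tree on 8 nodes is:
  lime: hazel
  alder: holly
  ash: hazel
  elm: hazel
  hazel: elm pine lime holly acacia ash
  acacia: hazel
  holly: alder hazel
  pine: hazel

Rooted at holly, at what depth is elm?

holly → hazel → elm — 2 edges.

2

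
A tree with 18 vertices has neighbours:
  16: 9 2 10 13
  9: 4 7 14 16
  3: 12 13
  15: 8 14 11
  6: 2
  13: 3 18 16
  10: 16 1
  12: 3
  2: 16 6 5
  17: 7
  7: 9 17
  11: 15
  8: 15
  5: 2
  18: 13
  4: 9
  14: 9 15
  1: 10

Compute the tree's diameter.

BFS from 8 reaches 12 last, at distance 7; BFS from 12 confirms no node is farther.
Path: 8–15–14–9–16–13–3–12.

7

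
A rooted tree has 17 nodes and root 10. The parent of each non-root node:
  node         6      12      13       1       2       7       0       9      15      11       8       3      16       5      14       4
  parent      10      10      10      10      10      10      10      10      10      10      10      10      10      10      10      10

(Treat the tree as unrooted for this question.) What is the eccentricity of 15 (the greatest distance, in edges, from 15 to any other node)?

A farthest node from 15 is 6 (9, 2, 0, 16, 8, 12, 1, 3, 14, 11, 7, 13, 4, 5 also at distance 2).
The path 15-10-6 has 2 edges.

2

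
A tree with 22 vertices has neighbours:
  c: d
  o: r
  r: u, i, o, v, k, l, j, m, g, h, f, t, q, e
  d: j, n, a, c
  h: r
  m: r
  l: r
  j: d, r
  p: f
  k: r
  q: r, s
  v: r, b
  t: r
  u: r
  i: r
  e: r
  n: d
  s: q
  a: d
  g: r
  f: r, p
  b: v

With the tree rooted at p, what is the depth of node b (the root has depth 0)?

Path from p to b: p – f – r – v – b, which has 4 edges.

4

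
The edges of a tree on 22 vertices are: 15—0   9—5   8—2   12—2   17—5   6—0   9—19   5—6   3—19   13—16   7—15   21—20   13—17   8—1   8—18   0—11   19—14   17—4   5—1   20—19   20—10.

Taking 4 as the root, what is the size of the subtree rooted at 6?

5

6's subtree: {6, 0, 11, 15, 7}, size 5.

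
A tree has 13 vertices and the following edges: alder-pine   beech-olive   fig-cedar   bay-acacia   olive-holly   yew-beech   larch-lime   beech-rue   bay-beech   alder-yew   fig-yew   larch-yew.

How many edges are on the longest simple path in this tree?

Starting from pine, a farthest node is acacia at distance 5.
One longest path: pine - alder - yew - beech - bay - acacia.
So the diameter is 5.

5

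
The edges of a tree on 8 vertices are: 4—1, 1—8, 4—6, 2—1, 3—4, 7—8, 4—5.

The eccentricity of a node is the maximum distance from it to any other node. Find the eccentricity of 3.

A farthest node from 3 is 7.
The path 3 – 4 – 1 – 8 – 7 has 4 edges.

4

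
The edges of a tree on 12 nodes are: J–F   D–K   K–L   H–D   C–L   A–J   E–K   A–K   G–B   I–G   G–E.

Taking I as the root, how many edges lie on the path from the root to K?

3

Climbing from K to the root: K – E – G – I. That's 3 steps.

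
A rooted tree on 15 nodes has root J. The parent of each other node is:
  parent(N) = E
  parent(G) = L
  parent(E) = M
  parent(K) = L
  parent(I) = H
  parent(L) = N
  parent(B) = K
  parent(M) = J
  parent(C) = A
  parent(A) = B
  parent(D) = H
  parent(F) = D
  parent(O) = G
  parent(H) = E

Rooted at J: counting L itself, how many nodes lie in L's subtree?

7

L's subtree: {L, K, G, B, O, A, C}, size 7.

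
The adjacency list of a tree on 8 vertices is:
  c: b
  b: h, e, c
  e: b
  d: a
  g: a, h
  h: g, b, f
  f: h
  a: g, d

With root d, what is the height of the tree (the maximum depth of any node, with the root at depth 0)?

5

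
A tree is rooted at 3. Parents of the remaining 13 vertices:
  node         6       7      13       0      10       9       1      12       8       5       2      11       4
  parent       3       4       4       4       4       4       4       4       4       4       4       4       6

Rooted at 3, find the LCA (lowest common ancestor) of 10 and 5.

4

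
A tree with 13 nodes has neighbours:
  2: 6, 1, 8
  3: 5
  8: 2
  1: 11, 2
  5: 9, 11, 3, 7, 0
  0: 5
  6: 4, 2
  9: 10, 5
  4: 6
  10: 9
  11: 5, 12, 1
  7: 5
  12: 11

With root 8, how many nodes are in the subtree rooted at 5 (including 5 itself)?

6

The subtree rooted at 5 contains: 5, 9, 7, 3, 0, 10 — 6 nodes.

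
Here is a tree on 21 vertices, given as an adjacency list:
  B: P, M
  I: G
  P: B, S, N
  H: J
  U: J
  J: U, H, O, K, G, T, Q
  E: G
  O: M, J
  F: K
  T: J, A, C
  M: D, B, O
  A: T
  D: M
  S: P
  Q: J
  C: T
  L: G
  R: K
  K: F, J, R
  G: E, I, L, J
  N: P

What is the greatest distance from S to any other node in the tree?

7

A farthest node from S is L (A, C, F, E, I, R also at distance 7).
The path S-P-B-M-O-J-G-L has 7 edges.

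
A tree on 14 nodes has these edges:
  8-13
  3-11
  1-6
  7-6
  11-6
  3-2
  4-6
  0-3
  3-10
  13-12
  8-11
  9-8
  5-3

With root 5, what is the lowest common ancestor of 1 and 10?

3

Ancestors of 1 (toward the root): 1, 6, 11, 3, 5.
Ancestors of 10: 10, 3, 5.
The deepest node appearing in both lists is 3.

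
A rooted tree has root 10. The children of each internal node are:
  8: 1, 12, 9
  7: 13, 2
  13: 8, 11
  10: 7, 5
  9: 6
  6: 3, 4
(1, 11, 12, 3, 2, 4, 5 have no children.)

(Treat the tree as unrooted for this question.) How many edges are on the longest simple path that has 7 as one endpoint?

The node farthest from 7 is 3 (4 also at distance 5), via 7-13-8-9-6-3 — 5 edges.

5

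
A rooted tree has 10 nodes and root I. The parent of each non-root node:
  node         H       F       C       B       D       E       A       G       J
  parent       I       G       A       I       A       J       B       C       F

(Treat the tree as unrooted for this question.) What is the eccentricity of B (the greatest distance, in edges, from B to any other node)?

6

Distances from B peak at 6, attained at E.
B – A – C – G – F – J – E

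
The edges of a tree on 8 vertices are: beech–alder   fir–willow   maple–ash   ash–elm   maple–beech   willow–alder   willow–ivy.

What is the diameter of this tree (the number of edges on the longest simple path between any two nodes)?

BFS from ivy reaches elm last, at distance 6; BFS from elm confirms no node is farther.
Path: ivy – willow – alder – beech – maple – ash – elm.

6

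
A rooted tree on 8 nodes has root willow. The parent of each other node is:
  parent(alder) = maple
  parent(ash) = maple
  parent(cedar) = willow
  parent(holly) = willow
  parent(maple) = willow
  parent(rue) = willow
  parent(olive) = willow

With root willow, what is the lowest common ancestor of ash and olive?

willow

Path ash→root: ash maple willow; path olive→root: olive willow.
First common node: willow.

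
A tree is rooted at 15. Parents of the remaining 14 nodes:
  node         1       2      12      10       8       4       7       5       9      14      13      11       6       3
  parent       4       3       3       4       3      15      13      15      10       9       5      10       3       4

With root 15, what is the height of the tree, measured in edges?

4

A deepest node is 14, reached by 15-4-10-9-14.
That path has 4 edges, so the height is 4.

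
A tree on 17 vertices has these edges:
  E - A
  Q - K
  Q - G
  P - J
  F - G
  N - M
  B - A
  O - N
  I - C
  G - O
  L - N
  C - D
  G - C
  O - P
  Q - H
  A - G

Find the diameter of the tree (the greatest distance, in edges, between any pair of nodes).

Starting from E, a farthest node is M at distance 5.
One longest path: E-A-G-O-N-M.
So the diameter is 5.

5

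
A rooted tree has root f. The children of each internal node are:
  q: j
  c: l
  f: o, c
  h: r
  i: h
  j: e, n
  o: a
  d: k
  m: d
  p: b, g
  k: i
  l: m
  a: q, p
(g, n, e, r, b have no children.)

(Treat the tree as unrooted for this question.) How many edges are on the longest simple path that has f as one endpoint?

8

A farthest node from f is r.
The path f–c–l–m–d–k–i–h–r has 8 edges.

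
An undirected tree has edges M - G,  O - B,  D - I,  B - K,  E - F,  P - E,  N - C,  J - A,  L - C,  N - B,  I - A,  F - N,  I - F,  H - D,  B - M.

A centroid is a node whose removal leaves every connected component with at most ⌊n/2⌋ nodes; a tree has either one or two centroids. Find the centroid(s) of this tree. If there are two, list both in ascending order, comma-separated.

F, N

Removing N splits the tree into components of sizes 8, 5, 2; the largest is 8 ≤ ⌊16/2⌋ = 8.
Its neighbour F also leaves a largest component of size 8, so both are centroids.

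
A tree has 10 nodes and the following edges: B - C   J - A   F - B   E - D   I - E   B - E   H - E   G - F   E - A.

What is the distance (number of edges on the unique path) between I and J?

The path is I–E–A–J, which has 3 edges.

3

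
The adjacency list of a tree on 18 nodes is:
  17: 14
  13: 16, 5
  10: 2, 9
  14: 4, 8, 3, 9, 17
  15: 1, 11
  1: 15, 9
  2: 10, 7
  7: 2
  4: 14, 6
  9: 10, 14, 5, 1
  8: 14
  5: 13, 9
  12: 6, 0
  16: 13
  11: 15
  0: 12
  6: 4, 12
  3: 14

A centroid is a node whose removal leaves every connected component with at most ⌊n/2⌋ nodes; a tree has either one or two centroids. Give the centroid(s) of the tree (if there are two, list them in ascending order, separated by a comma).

Delete 9: the remaining components have sizes 8, 3, 3, 3. Max 8 ≤ 9, so 9 is a centroid.
No neighbour of 9 does as well, so 9 is the unique centroid.

9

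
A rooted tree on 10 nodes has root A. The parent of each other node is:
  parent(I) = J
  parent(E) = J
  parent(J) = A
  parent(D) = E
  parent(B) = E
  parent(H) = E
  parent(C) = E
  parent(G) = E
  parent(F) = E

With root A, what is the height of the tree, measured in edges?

A deepest node is H, reached by A – J – E – H.
That path has 3 edges, so the height is 3.

3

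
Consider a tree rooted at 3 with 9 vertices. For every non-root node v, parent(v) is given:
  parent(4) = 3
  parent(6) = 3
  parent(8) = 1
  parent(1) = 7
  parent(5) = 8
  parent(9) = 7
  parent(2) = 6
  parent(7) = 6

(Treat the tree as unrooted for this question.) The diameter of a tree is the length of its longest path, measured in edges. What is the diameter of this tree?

BFS from 5 reaches 4 last, at distance 6; BFS from 4 confirms no node is farther.
Path: 5 – 8 – 1 – 7 – 6 – 3 – 4.

6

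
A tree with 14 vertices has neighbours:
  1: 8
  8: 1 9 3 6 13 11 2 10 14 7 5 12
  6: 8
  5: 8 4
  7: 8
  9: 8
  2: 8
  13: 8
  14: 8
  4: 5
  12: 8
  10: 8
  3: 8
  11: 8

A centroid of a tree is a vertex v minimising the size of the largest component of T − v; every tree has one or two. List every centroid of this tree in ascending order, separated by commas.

Removing 8 splits the tree into components of sizes 2, 1, 1, 1, 1, 1, 1, 1, 1, 1, 1, 1; the largest is 2 ≤ ⌊14/2⌋ = 7.
No neighbour of 8 does as well, so 8 is the unique centroid.

8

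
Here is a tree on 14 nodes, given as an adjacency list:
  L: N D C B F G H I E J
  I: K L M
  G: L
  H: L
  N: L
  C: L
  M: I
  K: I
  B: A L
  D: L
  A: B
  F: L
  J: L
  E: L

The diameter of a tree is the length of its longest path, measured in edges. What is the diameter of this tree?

4

BFS from M reaches A last, at distance 4; BFS from A confirms no node is farther.
Path: M – I – L – B – A.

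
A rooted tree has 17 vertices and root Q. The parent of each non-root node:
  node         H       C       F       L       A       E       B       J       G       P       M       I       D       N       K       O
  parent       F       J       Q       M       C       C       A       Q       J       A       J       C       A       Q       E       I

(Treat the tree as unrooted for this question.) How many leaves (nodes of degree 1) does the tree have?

The leaves are B, D, G, H, K, L, N, O, P.
That is 9 leaves.

9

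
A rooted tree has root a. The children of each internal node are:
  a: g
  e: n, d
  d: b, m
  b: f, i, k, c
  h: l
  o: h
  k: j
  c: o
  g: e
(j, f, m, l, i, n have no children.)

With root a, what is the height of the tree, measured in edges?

8

A deepest node is l, reached by a-g-e-d-b-c-o-h-l.
That path has 8 edges, so the height is 8.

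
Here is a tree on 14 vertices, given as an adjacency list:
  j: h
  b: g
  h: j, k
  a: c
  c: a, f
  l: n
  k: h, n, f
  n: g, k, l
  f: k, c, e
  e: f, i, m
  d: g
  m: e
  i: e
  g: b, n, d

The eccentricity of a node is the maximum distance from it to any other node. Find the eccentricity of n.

4

A farthest node from n is a (m, i also at distance 4).
The path n-k-f-c-a has 4 edges.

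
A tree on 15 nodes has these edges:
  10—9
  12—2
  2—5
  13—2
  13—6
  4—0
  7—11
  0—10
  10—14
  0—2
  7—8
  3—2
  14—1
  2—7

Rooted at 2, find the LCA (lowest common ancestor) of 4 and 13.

Ancestors of 4 (toward the root): 4, 0, 2.
Ancestors of 13: 13, 2.
The deepest node appearing in both lists is 2.

2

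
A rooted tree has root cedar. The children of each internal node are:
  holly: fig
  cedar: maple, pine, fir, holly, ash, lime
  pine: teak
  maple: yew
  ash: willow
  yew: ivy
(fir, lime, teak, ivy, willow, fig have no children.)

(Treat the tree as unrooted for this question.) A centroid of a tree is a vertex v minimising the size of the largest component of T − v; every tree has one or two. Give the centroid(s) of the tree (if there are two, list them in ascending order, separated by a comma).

cedar

If cedar is removed the pieces have sizes 3, 2, 2, 2, 1, 1, all ≤ ⌊12/2⌋ = 6.
Every other node leaves some component of size > 6, so the centroid is unique.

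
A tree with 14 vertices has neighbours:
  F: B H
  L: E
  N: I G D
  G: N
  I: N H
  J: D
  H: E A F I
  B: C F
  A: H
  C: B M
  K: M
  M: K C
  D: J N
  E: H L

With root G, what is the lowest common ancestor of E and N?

Path E→root: E H I N G; path N→root: N G.
First common node: N.

N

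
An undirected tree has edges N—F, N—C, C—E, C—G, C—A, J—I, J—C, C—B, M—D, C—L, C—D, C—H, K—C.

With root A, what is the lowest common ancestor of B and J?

Ancestors of B (toward the root): B, C, A.
Ancestors of J: J, C, A.
The deepest node appearing in both lists is C.

C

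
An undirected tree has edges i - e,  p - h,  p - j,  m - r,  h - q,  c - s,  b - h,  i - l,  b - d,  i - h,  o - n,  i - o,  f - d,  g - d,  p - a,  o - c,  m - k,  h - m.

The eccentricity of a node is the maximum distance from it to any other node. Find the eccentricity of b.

5

The node farthest from b is s, via b–h–i–o–c–s — 5 edges.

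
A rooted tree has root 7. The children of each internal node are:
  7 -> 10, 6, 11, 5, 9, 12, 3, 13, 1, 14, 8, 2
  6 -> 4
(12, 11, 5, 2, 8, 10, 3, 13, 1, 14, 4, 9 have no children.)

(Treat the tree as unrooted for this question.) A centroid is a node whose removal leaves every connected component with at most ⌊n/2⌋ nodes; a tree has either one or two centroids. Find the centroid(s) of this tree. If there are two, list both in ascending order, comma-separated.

7

If 7 is removed the pieces have sizes 2, 1, 1, 1, 1, 1, 1, 1, 1, 1, 1, 1, all ≤ ⌊14/2⌋ = 7.
Every other node leaves some component of size > 7, so the centroid is unique.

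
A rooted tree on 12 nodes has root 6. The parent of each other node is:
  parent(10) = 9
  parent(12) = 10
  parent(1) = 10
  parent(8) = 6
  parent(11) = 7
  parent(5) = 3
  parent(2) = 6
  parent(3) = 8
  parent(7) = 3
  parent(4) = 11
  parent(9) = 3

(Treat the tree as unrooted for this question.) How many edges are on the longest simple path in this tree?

Starting from 2, a farthest node is 4 at distance 6.
One longest path: 2 - 6 - 8 - 3 - 7 - 11 - 4.
So the diameter is 6.

6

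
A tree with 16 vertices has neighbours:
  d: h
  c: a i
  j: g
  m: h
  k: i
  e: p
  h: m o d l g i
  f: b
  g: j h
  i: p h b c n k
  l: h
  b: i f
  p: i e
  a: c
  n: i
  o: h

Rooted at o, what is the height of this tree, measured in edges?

4

The longest root-to-leaf path is o → h → i → c → a (4 edges).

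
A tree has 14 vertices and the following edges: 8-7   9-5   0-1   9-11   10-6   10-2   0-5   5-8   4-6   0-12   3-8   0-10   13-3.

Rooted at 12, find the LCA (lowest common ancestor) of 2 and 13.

0

Path 2→root: 2 10 0 12; path 13→root: 13 3 8 5 0 12.
First common node: 0.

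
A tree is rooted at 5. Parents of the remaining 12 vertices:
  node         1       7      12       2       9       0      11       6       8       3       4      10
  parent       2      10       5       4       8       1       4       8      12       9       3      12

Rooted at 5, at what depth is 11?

6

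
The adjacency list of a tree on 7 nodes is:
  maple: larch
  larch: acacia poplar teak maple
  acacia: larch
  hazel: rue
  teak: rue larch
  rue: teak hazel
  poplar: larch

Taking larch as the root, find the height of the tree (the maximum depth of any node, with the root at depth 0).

The longest root-to-leaf path is larch → teak → rue → hazel (3 edges).

3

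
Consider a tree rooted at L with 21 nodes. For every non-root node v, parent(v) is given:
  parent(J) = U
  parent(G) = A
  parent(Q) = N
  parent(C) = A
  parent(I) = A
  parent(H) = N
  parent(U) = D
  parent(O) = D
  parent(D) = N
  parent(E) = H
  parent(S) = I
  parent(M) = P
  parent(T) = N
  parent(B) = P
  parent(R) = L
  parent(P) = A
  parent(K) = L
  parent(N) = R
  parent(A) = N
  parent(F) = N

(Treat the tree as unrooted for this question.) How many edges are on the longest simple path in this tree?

6

A longest path is J – U – D – N – A – I – S, with 6 edges.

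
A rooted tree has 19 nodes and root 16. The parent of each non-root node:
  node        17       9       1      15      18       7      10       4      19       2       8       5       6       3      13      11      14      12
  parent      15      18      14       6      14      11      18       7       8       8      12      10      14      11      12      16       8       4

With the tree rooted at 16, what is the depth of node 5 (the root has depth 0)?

Path from 16 to 5: 16–11–7–4–12–8–14–18–10–5, which has 9 edges.

9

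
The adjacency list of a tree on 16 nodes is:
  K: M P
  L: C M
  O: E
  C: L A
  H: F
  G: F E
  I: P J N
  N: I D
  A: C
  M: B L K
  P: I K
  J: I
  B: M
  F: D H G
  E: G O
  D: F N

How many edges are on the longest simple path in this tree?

BFS from O reaches A last, at distance 12; BFS from A confirms no node is farther.
Path: O–E–G–F–D–N–I–P–K–M–L–C–A.

12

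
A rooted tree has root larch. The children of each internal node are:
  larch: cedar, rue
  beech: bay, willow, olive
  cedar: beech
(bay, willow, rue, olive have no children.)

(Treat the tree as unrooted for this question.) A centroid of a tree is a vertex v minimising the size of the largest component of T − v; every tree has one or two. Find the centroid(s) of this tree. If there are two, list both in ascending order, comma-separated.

Removing beech splits the tree into components of sizes 3, 1, 1, 1; the largest is 3 ≤ ⌊7/2⌋ = 3.
Every other node leaves some component of size > 3, so the centroid is unique.

beech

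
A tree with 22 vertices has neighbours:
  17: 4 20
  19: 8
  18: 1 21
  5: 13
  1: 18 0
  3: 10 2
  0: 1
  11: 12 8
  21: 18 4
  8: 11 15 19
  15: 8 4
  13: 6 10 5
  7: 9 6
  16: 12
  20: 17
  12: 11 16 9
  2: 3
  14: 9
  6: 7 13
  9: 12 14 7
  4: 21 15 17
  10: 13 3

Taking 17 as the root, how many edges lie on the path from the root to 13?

9

17 → 4 → 15 → 8 → 11 → 12 → 9 → 7 → 6 → 13 — 9 edges.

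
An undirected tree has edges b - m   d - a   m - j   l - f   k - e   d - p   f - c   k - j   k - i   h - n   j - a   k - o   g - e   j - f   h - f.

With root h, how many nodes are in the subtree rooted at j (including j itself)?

11

j's subtree: {j, k, m, a, i, e, o, b, d, g, p}, size 11.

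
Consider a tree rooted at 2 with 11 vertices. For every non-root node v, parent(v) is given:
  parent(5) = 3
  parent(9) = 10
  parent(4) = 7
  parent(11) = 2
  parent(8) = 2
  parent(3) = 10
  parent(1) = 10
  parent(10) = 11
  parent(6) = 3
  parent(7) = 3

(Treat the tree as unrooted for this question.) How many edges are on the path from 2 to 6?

4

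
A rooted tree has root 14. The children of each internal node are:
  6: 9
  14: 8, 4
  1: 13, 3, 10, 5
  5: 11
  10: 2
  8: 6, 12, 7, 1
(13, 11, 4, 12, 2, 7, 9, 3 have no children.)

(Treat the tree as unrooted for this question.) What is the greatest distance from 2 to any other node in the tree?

5

Distances from 2 peak at 5, attained at 4 (9 also at distance 5).
2–10–1–8–14–4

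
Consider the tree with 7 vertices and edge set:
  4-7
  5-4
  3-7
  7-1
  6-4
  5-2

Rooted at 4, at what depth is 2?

4 – 5 – 2 — 2 edges.

2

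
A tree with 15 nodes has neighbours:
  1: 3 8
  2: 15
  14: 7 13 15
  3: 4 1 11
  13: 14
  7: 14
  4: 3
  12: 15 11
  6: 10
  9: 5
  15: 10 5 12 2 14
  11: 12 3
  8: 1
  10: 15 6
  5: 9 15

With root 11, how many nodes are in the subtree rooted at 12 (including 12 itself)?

The subtree rooted at 12 contains: 12, 15, 5, 14, 2, 10, 9, 7, 13, 6 — 10 nodes.

10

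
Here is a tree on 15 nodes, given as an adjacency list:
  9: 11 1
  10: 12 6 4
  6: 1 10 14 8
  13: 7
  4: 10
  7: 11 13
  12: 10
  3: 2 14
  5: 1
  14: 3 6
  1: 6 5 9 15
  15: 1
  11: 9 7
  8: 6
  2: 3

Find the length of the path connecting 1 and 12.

3

1 – 6 – 10 – 12: 3 edges.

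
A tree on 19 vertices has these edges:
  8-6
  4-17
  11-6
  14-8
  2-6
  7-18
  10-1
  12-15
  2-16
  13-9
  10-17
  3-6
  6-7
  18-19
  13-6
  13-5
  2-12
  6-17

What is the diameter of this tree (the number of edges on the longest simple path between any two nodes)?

6

A longest path is 19 - 18 - 7 - 6 - 2 - 12 - 15, with 6 edges.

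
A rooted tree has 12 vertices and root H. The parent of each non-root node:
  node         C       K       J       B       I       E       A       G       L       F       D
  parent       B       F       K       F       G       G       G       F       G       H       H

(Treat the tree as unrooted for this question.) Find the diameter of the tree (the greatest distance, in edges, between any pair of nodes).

BFS from D reaches J last, at distance 4; BFS from J confirms no node is farther.
Path: D-H-F-K-J.

4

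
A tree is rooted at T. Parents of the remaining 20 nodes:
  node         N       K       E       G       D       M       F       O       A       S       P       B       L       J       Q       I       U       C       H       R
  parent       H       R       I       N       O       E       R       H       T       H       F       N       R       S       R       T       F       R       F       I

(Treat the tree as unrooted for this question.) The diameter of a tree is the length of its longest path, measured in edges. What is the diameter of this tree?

7

A longest path is G - N - H - F - R - I - E - M, with 7 edges.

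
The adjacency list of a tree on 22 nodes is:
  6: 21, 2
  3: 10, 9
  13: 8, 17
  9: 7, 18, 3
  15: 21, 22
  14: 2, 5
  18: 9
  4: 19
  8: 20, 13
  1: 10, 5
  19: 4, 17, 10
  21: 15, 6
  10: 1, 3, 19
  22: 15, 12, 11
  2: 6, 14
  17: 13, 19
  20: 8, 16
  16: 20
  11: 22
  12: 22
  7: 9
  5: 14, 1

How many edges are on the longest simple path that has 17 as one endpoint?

11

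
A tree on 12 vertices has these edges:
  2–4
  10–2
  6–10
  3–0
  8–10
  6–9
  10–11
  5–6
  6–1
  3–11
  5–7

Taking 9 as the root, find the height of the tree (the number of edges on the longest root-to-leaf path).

5

0 sits deepest: 9 – 6 – 10 – 11 – 3 – 0 — 5 edges from the root.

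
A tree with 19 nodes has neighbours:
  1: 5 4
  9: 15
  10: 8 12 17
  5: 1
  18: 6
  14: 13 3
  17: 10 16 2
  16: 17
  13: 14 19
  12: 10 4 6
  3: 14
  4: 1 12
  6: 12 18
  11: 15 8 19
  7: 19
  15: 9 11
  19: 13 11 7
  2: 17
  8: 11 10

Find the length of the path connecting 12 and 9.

12 - 10 - 8 - 11 - 15 - 9: 5 edges.

5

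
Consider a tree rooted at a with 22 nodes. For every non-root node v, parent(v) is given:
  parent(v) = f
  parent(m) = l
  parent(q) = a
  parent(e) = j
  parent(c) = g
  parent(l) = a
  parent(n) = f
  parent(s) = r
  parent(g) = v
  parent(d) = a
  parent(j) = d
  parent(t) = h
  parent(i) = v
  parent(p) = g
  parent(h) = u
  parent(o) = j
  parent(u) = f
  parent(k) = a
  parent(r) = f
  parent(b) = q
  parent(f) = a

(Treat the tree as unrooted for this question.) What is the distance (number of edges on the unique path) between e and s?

e - j - d - a - f - r - s: 6 edges.

6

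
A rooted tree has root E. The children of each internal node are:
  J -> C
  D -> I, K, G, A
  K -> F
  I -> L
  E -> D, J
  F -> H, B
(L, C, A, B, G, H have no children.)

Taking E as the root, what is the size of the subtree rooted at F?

3

The subtree rooted at F contains: F, B, H — 3 nodes.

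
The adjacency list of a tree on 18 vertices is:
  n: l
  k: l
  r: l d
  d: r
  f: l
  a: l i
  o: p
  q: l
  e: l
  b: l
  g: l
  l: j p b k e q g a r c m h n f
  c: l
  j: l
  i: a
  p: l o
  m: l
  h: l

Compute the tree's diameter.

A longest path is i – a – l – r – d, with 4 edges.

4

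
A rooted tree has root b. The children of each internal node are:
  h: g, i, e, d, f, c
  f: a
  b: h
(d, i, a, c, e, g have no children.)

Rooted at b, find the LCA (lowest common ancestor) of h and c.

Path h→root: h b; path c→root: c h b.
First common node: h.

h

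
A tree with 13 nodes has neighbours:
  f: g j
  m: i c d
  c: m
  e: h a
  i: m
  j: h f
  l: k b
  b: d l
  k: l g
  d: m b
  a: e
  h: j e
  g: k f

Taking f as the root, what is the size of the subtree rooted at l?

6

Descendants of l (including itself): l, b, d, m, c, i. That's 6.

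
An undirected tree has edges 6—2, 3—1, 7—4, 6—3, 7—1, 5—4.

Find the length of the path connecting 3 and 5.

4

Walking from 3: 3–1–7–4–5. Length 4.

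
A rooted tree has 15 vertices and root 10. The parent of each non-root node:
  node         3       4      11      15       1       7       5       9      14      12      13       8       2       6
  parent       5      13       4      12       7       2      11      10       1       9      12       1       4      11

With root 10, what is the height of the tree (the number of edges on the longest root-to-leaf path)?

The longest root-to-leaf path is 10 → 9 → 12 → 13 → 4 → 2 → 7 → 1 → 14 (8 edges).

8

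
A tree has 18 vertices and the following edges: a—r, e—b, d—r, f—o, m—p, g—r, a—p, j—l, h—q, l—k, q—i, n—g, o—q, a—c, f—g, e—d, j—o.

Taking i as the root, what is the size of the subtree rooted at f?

11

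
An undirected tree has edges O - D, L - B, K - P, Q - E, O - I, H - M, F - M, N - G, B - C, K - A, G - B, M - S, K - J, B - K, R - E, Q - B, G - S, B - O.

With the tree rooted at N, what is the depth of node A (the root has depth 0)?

Climbing from A to the root: A → K → B → G → N. That's 4 steps.

4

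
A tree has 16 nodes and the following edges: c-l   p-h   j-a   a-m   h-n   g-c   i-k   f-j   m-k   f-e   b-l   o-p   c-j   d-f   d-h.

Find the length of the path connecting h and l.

The path is h - d - f - j - c - l, which has 5 edges.

5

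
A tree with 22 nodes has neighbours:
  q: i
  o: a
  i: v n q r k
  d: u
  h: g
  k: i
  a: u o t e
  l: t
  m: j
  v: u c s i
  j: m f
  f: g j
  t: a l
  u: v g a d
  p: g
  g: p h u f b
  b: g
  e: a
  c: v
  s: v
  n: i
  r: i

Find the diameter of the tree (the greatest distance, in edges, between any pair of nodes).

7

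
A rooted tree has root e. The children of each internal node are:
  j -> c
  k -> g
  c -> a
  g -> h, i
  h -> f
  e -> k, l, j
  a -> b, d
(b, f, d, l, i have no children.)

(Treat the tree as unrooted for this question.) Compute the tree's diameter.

8

Starting from f, a farthest node is b at distance 8.
One longest path: f – h – g – k – e – j – c – a – b.
So the diameter is 8.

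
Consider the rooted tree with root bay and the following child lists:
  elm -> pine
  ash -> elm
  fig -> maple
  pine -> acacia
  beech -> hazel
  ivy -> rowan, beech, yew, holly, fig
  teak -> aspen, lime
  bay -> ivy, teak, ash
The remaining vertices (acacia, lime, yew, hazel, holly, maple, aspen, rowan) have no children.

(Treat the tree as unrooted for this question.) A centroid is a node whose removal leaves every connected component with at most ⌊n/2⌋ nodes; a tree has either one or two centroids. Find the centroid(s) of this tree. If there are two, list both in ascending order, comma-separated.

bay, ivy

If bay is removed the pieces have sizes 8, 4, 3, all ≤ ⌊16/2⌋ = 8.
ivy is adjacent to bay and is also a centroid (the largest component after removing it is likewise 8).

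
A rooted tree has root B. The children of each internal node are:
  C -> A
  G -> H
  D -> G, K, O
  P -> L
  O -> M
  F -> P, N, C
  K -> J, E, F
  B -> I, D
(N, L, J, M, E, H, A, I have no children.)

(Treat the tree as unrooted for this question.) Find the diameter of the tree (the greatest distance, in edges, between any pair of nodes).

BFS from I reaches L last, at distance 6; BFS from L confirms no node is farther.
Path: I-B-D-K-F-P-L.

6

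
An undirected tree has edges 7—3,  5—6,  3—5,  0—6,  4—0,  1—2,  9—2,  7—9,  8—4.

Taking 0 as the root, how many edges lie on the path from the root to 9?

5

0 → 6 → 5 → 3 → 7 → 9 — 5 edges.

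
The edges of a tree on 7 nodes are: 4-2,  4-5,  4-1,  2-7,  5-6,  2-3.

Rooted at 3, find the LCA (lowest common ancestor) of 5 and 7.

2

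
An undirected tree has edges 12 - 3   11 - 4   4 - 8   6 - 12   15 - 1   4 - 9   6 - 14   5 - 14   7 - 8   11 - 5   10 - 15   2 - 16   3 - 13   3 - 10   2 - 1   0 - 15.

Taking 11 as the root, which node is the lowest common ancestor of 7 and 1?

Path 7→root: 7 8 4 11; path 1→root: 1 15 10 3 12 6 14 5 11.
First common node: 11.

11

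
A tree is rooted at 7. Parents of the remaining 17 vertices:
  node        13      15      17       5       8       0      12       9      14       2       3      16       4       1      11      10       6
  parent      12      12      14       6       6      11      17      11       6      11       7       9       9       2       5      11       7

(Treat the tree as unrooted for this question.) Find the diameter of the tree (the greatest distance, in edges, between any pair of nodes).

8

Starting from 13, a farthest node is 1 at distance 8.
One longest path: 13–12–17–14–6–5–11–2–1.
So the diameter is 8.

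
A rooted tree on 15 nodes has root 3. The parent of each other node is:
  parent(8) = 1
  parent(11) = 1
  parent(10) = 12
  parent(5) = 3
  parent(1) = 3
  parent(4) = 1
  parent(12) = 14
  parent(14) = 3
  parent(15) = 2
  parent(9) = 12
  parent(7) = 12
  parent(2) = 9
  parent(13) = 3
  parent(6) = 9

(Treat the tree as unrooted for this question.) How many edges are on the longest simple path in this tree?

Starting from 15, a farthest node is 4 at distance 7.
One longest path: 15 - 2 - 9 - 12 - 14 - 3 - 1 - 4.
So the diameter is 7.

7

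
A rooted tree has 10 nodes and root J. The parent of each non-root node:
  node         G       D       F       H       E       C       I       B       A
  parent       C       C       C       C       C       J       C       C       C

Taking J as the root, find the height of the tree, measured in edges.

A deepest node is H, reached by J–C–H.
That path has 2 edges, so the height is 2.

2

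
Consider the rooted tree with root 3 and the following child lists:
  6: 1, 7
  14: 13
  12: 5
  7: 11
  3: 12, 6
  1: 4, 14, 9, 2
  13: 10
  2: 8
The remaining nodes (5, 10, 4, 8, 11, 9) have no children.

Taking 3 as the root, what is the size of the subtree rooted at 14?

3

Descendants of 14 (including itself): 14, 13, 10. That's 3.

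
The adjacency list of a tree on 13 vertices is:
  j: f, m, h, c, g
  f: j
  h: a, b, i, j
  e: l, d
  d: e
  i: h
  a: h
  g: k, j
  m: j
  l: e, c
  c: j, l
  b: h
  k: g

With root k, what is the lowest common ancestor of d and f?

d's ancestor chain is d, e, l, c, j, g, k and f's is f, j, g, k; they first meet at j.

j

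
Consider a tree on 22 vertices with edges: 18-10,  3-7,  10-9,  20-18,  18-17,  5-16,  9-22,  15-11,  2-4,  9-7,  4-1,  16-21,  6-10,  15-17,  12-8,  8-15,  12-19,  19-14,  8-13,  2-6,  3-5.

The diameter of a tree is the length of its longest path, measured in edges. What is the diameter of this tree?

13

BFS from 14 reaches 21 last, at distance 13; BFS from 21 confirms no node is farther.
Path: 14-19-12-8-15-17-18-10-9-7-3-5-16-21.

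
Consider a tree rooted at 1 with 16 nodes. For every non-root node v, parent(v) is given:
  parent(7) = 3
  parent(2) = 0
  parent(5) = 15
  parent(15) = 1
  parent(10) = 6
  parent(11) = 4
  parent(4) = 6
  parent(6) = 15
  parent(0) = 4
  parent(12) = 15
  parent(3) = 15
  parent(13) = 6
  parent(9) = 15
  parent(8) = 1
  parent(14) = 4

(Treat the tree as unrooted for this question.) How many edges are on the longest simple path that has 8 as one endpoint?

Distances from 8 peak at 6, attained at 2.
8–1–15–6–4–0–2

6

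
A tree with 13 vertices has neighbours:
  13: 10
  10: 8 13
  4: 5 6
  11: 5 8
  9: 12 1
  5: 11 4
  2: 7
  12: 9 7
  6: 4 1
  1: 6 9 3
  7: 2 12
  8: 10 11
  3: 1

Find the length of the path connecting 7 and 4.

5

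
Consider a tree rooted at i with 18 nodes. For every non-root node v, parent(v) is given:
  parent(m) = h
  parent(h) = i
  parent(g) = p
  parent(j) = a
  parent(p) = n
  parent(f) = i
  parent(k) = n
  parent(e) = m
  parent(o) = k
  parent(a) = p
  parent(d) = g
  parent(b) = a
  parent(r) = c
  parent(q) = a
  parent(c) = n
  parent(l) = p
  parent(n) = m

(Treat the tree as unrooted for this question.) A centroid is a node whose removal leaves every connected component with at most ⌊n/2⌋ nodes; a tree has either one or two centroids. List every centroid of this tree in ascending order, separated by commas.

If n is removed the pieces have sizes 8, 5, 2, 2, all ≤ ⌊18/2⌋ = 9.
Every other node leaves some component of size > 9, so the centroid is unique.

n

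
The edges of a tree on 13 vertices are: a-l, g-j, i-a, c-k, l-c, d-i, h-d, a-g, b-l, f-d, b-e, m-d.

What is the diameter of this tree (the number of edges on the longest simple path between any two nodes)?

BFS from m reaches e last, at distance 6; BFS from e confirms no node is farther.
Path: m–d–i–a–l–b–e.

6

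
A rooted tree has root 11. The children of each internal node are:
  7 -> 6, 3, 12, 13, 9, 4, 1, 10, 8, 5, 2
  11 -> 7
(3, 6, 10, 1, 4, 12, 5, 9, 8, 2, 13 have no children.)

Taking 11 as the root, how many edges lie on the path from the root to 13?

2

Climbing from 13 to the root: 13–7–11. That's 2 steps.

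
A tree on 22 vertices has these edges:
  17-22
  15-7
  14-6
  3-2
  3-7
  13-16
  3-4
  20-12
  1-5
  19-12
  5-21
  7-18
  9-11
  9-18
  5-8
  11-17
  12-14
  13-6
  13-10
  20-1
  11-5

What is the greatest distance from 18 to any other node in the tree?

10

A farthest node from 18 is 10 (16 also at distance 10).
The path 18-9-11-5-1-20-12-14-6-13-10 has 10 edges.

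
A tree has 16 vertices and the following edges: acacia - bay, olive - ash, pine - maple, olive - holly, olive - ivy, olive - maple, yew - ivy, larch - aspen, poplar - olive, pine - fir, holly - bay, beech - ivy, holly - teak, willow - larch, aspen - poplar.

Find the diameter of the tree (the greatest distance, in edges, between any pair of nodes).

7

Starting from willow, a farthest node is acacia at distance 7.
One longest path: willow–larch–aspen–poplar–olive–holly–bay–acacia.
So the diameter is 7.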